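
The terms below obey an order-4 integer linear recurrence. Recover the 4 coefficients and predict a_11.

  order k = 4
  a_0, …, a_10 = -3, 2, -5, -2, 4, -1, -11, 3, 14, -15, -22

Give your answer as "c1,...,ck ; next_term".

  a_4 = 0·-2 + -1·-5 + 1·2 + 1·-3 = 4
  a_5 = 0·4 + -1·-2 + 1·-5 + 1·2 = -1
  a_6 = 0·-1 + -1·4 + 1·-2 + 1·-5 = -11
  a_7 = 0·-11 + -1·-1 + 1·4 + 1·-2 = 3
  a_8 = 0·3 + -1·-11 + 1·-1 + 1·4 = 14
  a_9 = 0·14 + -1·3 + 1·-11 + 1·-1 = -15
  a_10 = 0·-15 + -1·14 + 1·3 + 1·-11 = -22
  a_11 = 0·-22 + -1·-15 + 1·14 + 1·3 = 32

0,-1,1,1 ; 32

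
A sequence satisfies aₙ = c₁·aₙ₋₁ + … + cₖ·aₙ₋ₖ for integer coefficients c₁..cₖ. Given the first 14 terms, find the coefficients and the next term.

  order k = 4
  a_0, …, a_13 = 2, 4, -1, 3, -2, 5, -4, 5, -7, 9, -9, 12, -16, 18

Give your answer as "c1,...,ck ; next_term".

  a_4 = 0·3 + 0·-1 + -1·4 + 1·2 = -2
  a_5 = 0·-2 + 0·3 + -1·-1 + 1·4 = 5
  a_6 = 0·5 + 0·-2 + -1·3 + 1·-1 = -4
  a_7 = 0·-4 + 0·5 + -1·-2 + 1·3 = 5
  a_8 = 0·5 + 0·-4 + -1·5 + 1·-2 = -7
  a_9 = 0·-7 + 0·5 + -1·-4 + 1·5 = 9
  a_10 = 0·9 + 0·-7 + -1·5 + 1·-4 = -9
  a_11 = 0·-9 + 0·9 + -1·-7 + 1·5 = 12
  a_12 = 0·12 + 0·-9 + -1·9 + 1·-7 = -16
  a_13 = 0·-16 + 0·12 + -1·-9 + 1·9 = 18
  a_14 = 0·18 + 0·-16 + -1·12 + 1·-9 = -21

0,0,-1,1 ; -21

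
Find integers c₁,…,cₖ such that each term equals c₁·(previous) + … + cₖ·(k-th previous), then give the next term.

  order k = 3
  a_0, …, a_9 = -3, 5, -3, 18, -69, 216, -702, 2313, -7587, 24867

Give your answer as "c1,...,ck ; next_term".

-3,0,-3 ; -81540

  a_3 = -3·-3 + 0·5 + -3·-3 = 18
  a_4 = -3·18 + 0·-3 + -3·5 = -69
  a_5 = -3·-69 + 0·18 + -3·-3 = 216
  a_6 = -3·216 + 0·-69 + -3·18 = -702
  a_7 = -3·-702 + 0·216 + -3·-69 = 2313
  a_8 = -3·2313 + 0·-702 + -3·216 = -7587
  a_9 = -3·-7587 + 0·2313 + -3·-702 = 24867
  a_10 = -3·24867 + 0·-7587 + -3·2313 = -81540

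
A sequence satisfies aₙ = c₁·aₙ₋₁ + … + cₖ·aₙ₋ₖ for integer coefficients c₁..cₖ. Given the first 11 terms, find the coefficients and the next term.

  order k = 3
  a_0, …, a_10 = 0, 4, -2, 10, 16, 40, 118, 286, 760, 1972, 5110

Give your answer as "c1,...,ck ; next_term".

1,3,3 ; 13306

  a_3 = 1·-2 + 3·4 + 3·0 = 10
  a_4 = 1·10 + 3·-2 + 3·4 = 16
  a_5 = 1·16 + 3·10 + 3·-2 = 40
  a_6 = 1·40 + 3·16 + 3·10 = 118
  a_7 = 1·118 + 3·40 + 3·16 = 286
  a_8 = 1·286 + 3·118 + 3·40 = 760
  a_9 = 1·760 + 3·286 + 3·118 = 1972
  a_10 = 1·1972 + 3·760 + 3·286 = 5110
  a_11 = 1·5110 + 3·1972 + 3·760 = 13306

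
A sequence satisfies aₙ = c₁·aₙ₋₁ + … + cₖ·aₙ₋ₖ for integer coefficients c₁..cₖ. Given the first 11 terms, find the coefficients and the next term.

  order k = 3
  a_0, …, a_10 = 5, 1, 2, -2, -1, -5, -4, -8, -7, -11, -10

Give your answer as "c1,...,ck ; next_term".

1,1,-1 ; -14

  a_3 = 1·2 + 1·1 + -1·5 = -2
  a_4 = 1·-2 + 1·2 + -1·1 = -1
  a_5 = 1·-1 + 1·-2 + -1·2 = -5
  a_6 = 1·-5 + 1·-1 + -1·-2 = -4
  a_7 = 1·-4 + 1·-5 + -1·-1 = -8
  a_8 = 1·-8 + 1·-4 + -1·-5 = -7
  a_9 = 1·-7 + 1·-8 + -1·-4 = -11
  a_10 = 1·-11 + 1·-7 + -1·-8 = -10
  a_11 = 1·-10 + 1·-11 + -1·-7 = -14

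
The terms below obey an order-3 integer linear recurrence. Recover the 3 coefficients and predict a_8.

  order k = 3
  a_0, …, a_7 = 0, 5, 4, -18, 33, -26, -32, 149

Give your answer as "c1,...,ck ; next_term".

-2,-2,1 ; -260

  a_3 = -2·4 + -2·5 + 1·0 = -18
  a_4 = -2·-18 + -2·4 + 1·5 = 33
  a_5 = -2·33 + -2·-18 + 1·4 = -26
  a_6 = -2·-26 + -2·33 + 1·-18 = -32
  a_7 = -2·-32 + -2·-26 + 1·33 = 149
  a_8 = -2·149 + -2·-32 + 1·-26 = -260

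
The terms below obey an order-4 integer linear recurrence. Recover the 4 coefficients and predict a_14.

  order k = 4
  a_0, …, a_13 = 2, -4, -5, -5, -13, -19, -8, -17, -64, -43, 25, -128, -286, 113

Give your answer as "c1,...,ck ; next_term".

1,-2,4,-1 ; 148

  a_4 = 1·-5 + -2·-5 + 4·-4 + -1·2 = -13
  a_5 = 1·-13 + -2·-5 + 4·-5 + -1·-4 = -19
  a_6 = 1·-19 + -2·-13 + 4·-5 + -1·-5 = -8
  a_7 = 1·-8 + -2·-19 + 4·-13 + -1·-5 = -17
  a_8 = 1·-17 + -2·-8 + 4·-19 + -1·-13 = -64
  a_9 = 1·-64 + -2·-17 + 4·-8 + -1·-19 = -43
  a_10 = 1·-43 + -2·-64 + 4·-17 + -1·-8 = 25
  a_11 = 1·25 + -2·-43 + 4·-64 + -1·-17 = -128
  a_12 = 1·-128 + -2·25 + 4·-43 + -1·-64 = -286
  a_13 = 1·-286 + -2·-128 + 4·25 + -1·-43 = 113
  a_14 = 1·113 + -2·-286 + 4·-128 + -1·25 = 148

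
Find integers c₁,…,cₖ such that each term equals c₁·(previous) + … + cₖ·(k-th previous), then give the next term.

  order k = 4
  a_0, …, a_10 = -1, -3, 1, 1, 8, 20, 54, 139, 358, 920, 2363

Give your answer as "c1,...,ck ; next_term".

  a_4 = 2·1 + 2·1 + -1·-3 + -1·-1 = 8
  a_5 = 2·8 + 2·1 + -1·1 + -1·-3 = 20
  a_6 = 2·20 + 2·8 + -1·1 + -1·1 = 54
  a_7 = 2·54 + 2·20 + -1·8 + -1·1 = 139
  a_8 = 2·139 + 2·54 + -1·20 + -1·8 = 358
  a_9 = 2·358 + 2·139 + -1·54 + -1·20 = 920
  a_10 = 2·920 + 2·358 + -1·139 + -1·54 = 2363
  a_11 = 2·2363 + 2·920 + -1·358 + -1·139 = 6069

2,2,-1,-1 ; 6069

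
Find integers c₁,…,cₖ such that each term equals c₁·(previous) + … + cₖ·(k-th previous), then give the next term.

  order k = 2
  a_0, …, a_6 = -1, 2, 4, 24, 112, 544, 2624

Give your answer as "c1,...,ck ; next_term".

  a_2 = 4·2 + 4·-1 = 4
  a_3 = 4·4 + 4·2 = 24
  a_4 = 4·24 + 4·4 = 112
  a_5 = 4·112 + 4·24 = 544
  a_6 = 4·544 + 4·112 = 2624
  a_7 = 4·2624 + 4·544 = 12672

4,4 ; 12672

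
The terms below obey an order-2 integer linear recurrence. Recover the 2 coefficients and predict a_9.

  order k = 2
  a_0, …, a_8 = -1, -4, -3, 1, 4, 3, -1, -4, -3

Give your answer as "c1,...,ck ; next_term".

1,-1 ; 1

  a_2 = 1·-4 + -1·-1 = -3
  a_3 = 1·-3 + -1·-4 = 1
  a_4 = 1·1 + -1·-3 = 4
  a_5 = 1·4 + -1·1 = 3
  a_6 = 1·3 + -1·4 = -1
  a_7 = 1·-1 + -1·3 = -4
  a_8 = 1·-4 + -1·-1 = -3
  a_9 = 1·-3 + -1·-4 = 1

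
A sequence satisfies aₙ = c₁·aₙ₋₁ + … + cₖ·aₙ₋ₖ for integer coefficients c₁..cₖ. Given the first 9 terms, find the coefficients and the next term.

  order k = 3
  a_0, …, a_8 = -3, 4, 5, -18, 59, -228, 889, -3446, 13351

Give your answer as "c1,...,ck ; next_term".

  a_3 = -4·5 + -1·4 + -2·-3 = -18
  a_4 = -4·-18 + -1·5 + -2·4 = 59
  a_5 = -4·59 + -1·-18 + -2·5 = -228
  a_6 = -4·-228 + -1·59 + -2·-18 = 889
  a_7 = -4·889 + -1·-228 + -2·59 = -3446
  a_8 = -4·-3446 + -1·889 + -2·-228 = 13351
  a_9 = -4·13351 + -1·-3446 + -2·889 = -51736

-4,-1,-2 ; -51736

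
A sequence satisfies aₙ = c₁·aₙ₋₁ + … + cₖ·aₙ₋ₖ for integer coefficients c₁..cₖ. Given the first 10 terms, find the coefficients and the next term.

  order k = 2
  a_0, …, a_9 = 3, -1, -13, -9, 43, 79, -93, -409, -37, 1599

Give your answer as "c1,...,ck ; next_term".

  a_2 = 1·-1 + -4·3 = -13
  a_3 = 1·-13 + -4·-1 = -9
  a_4 = 1·-9 + -4·-13 = 43
  a_5 = 1·43 + -4·-9 = 79
  a_6 = 1·79 + -4·43 = -93
  a_7 = 1·-93 + -4·79 = -409
  a_8 = 1·-409 + -4·-93 = -37
  a_9 = 1·-37 + -4·-409 = 1599
  a_10 = 1·1599 + -4·-37 = 1747

1,-4 ; 1747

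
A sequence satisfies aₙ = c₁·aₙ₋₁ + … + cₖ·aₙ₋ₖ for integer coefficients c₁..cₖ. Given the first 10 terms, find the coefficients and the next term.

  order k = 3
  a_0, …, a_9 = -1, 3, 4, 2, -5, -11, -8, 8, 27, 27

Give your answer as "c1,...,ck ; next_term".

  a_3 = 1·4 + -1·3 + -1·-1 = 2
  a_4 = 1·2 + -1·4 + -1·3 = -5
  a_5 = 1·-5 + -1·2 + -1·4 = -11
  a_6 = 1·-11 + -1·-5 + -1·2 = -8
  a_7 = 1·-8 + -1·-11 + -1·-5 = 8
  a_8 = 1·8 + -1·-8 + -1·-11 = 27
  a_9 = 1·27 + -1·8 + -1·-8 = 27
  a_10 = 1·27 + -1·27 + -1·8 = -8

1,-1,-1 ; -8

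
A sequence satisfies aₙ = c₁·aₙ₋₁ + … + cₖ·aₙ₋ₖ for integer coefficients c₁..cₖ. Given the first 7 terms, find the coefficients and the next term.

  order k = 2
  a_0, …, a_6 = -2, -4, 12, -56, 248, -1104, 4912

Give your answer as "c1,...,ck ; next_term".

-4,2 ; -21856

  a_2 = -4·-4 + 2·-2 = 12
  a_3 = -4·12 + 2·-4 = -56
  a_4 = -4·-56 + 2·12 = 248
  a_5 = -4·248 + 2·-56 = -1104
  a_6 = -4·-1104 + 2·248 = 4912
  a_7 = -4·4912 + 2·-1104 = -21856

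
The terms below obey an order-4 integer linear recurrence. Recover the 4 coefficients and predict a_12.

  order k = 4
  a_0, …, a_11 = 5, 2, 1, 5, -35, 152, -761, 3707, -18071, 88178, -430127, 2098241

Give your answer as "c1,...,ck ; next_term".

  a_4 = -4·5 + 4·1 + -2·2 + -3·5 = -35
  a_5 = -4·-35 + 4·5 + -2·1 + -3·2 = 152
  a_6 = -4·152 + 4·-35 + -2·5 + -3·1 = -761
  a_7 = -4·-761 + 4·152 + -2·-35 + -3·5 = 3707
  a_8 = -4·3707 + 4·-761 + -2·152 + -3·-35 = -18071
  a_9 = -4·-18071 + 4·3707 + -2·-761 + -3·152 = 88178
  a_10 = -4·88178 + 4·-18071 + -2·3707 + -3·-761 = -430127
  a_11 = -4·-430127 + 4·88178 + -2·-18071 + -3·3707 = 2098241
  a_12 = -4·2098241 + 4·-430127 + -2·88178 + -3·-18071 = -10235615

-4,4,-2,-3 ; -10235615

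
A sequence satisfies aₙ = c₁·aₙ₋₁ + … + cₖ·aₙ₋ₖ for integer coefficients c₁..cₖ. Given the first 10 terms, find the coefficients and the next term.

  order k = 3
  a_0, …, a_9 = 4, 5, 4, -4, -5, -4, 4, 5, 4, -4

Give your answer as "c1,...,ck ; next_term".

  a_3 = 0·4 + 0·5 + -1·4 = -4
  a_4 = 0·-4 + 0·4 + -1·5 = -5
  a_5 = 0·-5 + 0·-4 + -1·4 = -4
  a_6 = 0·-4 + 0·-5 + -1·-4 = 4
  a_7 = 0·4 + 0·-4 + -1·-5 = 5
  a_8 = 0·5 + 0·4 + -1·-4 = 4
  a_9 = 0·4 + 0·5 + -1·4 = -4
  a_10 = 0·-4 + 0·4 + -1·5 = -5

0,0,-1 ; -5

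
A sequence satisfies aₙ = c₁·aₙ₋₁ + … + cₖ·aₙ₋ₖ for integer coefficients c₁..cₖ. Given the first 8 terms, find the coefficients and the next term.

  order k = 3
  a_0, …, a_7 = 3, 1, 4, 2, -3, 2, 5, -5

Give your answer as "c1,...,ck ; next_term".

0,-1,1 ; -3

  a_3 = 0·4 + -1·1 + 1·3 = 2
  a_4 = 0·2 + -1·4 + 1·1 = -3
  a_5 = 0·-3 + -1·2 + 1·4 = 2
  a_6 = 0·2 + -1·-3 + 1·2 = 5
  a_7 = 0·5 + -1·2 + 1·-3 = -5
  a_8 = 0·-5 + -1·5 + 1·2 = -3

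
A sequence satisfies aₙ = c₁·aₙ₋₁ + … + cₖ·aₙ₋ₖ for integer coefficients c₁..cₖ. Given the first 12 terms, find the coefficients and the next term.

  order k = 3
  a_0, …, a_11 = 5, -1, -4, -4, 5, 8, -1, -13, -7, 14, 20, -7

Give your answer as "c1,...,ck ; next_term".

  a_3 = 0·-4 + -1·-1 + -1·5 = -4
  a_4 = 0·-4 + -1·-4 + -1·-1 = 5
  a_5 = 0·5 + -1·-4 + -1·-4 = 8
  a_6 = 0·8 + -1·5 + -1·-4 = -1
  a_7 = 0·-1 + -1·8 + -1·5 = -13
  a_8 = 0·-13 + -1·-1 + -1·8 = -7
  a_9 = 0·-7 + -1·-13 + -1·-1 = 14
  a_10 = 0·14 + -1·-7 + -1·-13 = 20
  a_11 = 0·20 + -1·14 + -1·-7 = -7
  a_12 = 0·-7 + -1·20 + -1·14 = -34

0,-1,-1 ; -34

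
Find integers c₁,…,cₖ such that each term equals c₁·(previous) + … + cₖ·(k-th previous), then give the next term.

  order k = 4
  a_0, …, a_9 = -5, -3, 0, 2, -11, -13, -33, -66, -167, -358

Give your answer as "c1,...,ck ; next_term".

1,2,1,2 ; -824

  a_4 = 1·2 + 2·0 + 1·-3 + 2·-5 = -11
  a_5 = 1·-11 + 2·2 + 1·0 + 2·-3 = -13
  a_6 = 1·-13 + 2·-11 + 1·2 + 2·0 = -33
  a_7 = 1·-33 + 2·-13 + 1·-11 + 2·2 = -66
  a_8 = 1·-66 + 2·-33 + 1·-13 + 2·-11 = -167
  a_9 = 1·-167 + 2·-66 + 1·-33 + 2·-13 = -358
  a_10 = 1·-358 + 2·-167 + 1·-66 + 2·-33 = -824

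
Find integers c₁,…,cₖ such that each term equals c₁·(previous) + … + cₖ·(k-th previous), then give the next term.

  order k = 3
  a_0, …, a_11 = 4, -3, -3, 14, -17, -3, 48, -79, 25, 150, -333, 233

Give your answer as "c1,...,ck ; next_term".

-1,-1,2 ; 400

  a_3 = -1·-3 + -1·-3 + 2·4 = 14
  a_4 = -1·14 + -1·-3 + 2·-3 = -17
  a_5 = -1·-17 + -1·14 + 2·-3 = -3
  a_6 = -1·-3 + -1·-17 + 2·14 = 48
  a_7 = -1·48 + -1·-3 + 2·-17 = -79
  a_8 = -1·-79 + -1·48 + 2·-3 = 25
  a_9 = -1·25 + -1·-79 + 2·48 = 150
  a_10 = -1·150 + -1·25 + 2·-79 = -333
  a_11 = -1·-333 + -1·150 + 2·25 = 233
  a_12 = -1·233 + -1·-333 + 2·150 = 400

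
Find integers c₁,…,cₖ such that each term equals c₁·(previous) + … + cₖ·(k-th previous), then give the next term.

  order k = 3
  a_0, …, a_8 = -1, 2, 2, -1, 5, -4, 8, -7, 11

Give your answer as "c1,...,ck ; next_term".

-1,1,1 ; -10

  a_3 = -1·2 + 1·2 + 1·-1 = -1
  a_4 = -1·-1 + 1·2 + 1·2 = 5
  a_5 = -1·5 + 1·-1 + 1·2 = -4
  a_6 = -1·-4 + 1·5 + 1·-1 = 8
  a_7 = -1·8 + 1·-4 + 1·5 = -7
  a_8 = -1·-7 + 1·8 + 1·-4 = 11
  a_9 = -1·11 + 1·-7 + 1·8 = -10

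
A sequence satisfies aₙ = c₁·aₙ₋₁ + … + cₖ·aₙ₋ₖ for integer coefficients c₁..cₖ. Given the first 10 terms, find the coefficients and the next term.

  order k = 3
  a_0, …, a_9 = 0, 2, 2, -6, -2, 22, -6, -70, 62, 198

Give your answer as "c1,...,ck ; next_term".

0,-3,2 ; -326

  a_3 = 0·2 + -3·2 + 2·0 = -6
  a_4 = 0·-6 + -3·2 + 2·2 = -2
  a_5 = 0·-2 + -3·-6 + 2·2 = 22
  a_6 = 0·22 + -3·-2 + 2·-6 = -6
  a_7 = 0·-6 + -3·22 + 2·-2 = -70
  a_8 = 0·-70 + -3·-6 + 2·22 = 62
  a_9 = 0·62 + -3·-70 + 2·-6 = 198
  a_10 = 0·198 + -3·62 + 2·-70 = -326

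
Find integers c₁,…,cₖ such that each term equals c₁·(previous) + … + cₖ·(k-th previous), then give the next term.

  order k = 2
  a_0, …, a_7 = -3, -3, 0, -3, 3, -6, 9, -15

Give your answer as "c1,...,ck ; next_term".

-1,1 ; 24

  a_2 = -1·-3 + 1·-3 = 0
  a_3 = -1·0 + 1·-3 = -3
  a_4 = -1·-3 + 1·0 = 3
  a_5 = -1·3 + 1·-3 = -6
  a_6 = -1·-6 + 1·3 = 9
  a_7 = -1·9 + 1·-6 = -15
  a_8 = -1·-15 + 1·9 = 24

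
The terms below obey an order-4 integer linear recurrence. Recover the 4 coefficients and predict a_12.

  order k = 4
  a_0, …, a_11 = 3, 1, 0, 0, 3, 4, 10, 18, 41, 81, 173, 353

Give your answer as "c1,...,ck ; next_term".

  a_4 = 1·0 + 2·0 + 0·1 + 1·3 = 3
  a_5 = 1·3 + 2·0 + 0·0 + 1·1 = 4
  a_6 = 1·4 + 2·3 + 0·0 + 1·0 = 10
  a_7 = 1·10 + 2·4 + 0·3 + 1·0 = 18
  a_8 = 1·18 + 2·10 + 0·4 + 1·3 = 41
  a_9 = 1·41 + 2·18 + 0·10 + 1·4 = 81
  a_10 = 1·81 + 2·41 + 0·18 + 1·10 = 173
  a_11 = 1·173 + 2·81 + 0·41 + 1·18 = 353
  a_12 = 1·353 + 2·173 + 0·81 + 1·41 = 740

1,2,0,1 ; 740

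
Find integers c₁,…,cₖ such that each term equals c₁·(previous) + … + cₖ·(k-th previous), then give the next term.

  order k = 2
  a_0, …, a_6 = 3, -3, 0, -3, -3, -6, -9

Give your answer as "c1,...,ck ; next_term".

1,1 ; -15

  a_2 = 1·-3 + 1·3 = 0
  a_3 = 1·0 + 1·-3 = -3
  a_4 = 1·-3 + 1·0 = -3
  a_5 = 1·-3 + 1·-3 = -6
  a_6 = 1·-6 + 1·-3 = -9
  a_7 = 1·-9 + 1·-6 = -15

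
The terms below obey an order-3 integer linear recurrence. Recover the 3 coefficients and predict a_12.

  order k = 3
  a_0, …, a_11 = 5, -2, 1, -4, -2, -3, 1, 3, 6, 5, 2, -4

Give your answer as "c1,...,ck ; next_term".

  a_3 = 1·1 + 0·-2 + -1·5 = -4
  a_4 = 1·-4 + 0·1 + -1·-2 = -2
  a_5 = 1·-2 + 0·-4 + -1·1 = -3
  a_6 = 1·-3 + 0·-2 + -1·-4 = 1
  a_7 = 1·1 + 0·-3 + -1·-2 = 3
  a_8 = 1·3 + 0·1 + -1·-3 = 6
  a_9 = 1·6 + 0·3 + -1·1 = 5
  a_10 = 1·5 + 0·6 + -1·3 = 2
  a_11 = 1·2 + 0·5 + -1·6 = -4
  a_12 = 1·-4 + 0·2 + -1·5 = -9

1,0,-1 ; -9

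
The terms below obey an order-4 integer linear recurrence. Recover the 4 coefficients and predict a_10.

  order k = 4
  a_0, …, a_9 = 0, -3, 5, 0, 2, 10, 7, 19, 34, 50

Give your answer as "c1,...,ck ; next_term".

1,1,1,-1 ; 96

  a_4 = 1·0 + 1·5 + 1·-3 + -1·0 = 2
  a_5 = 1·2 + 1·0 + 1·5 + -1·-3 = 10
  a_6 = 1·10 + 1·2 + 1·0 + -1·5 = 7
  a_7 = 1·7 + 1·10 + 1·2 + -1·0 = 19
  a_8 = 1·19 + 1·7 + 1·10 + -1·2 = 34
  a_9 = 1·34 + 1·19 + 1·7 + -1·10 = 50
  a_10 = 1·50 + 1·34 + 1·19 + -1·7 = 96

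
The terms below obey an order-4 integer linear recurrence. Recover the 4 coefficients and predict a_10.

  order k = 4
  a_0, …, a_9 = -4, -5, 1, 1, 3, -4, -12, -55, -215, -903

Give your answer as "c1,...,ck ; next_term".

4,1,-2,3 ; -3753

  a_4 = 4·1 + 1·1 + -2·-5 + 3·-4 = 3
  a_5 = 4·3 + 1·1 + -2·1 + 3·-5 = -4
  a_6 = 4·-4 + 1·3 + -2·1 + 3·1 = -12
  a_7 = 4·-12 + 1·-4 + -2·3 + 3·1 = -55
  a_8 = 4·-55 + 1·-12 + -2·-4 + 3·3 = -215
  a_9 = 4·-215 + 1·-55 + -2·-12 + 3·-4 = -903
  a_10 = 4·-903 + 1·-215 + -2·-55 + 3·-12 = -3753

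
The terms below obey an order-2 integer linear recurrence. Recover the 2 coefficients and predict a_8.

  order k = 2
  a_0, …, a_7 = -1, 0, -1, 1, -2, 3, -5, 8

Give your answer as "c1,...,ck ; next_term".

  a_2 = -1·0 + 1·-1 = -1
  a_3 = -1·-1 + 1·0 = 1
  a_4 = -1·1 + 1·-1 = -2
  a_5 = -1·-2 + 1·1 = 3
  a_6 = -1·3 + 1·-2 = -5
  a_7 = -1·-5 + 1·3 = 8
  a_8 = -1·8 + 1·-5 = -13

-1,1 ; -13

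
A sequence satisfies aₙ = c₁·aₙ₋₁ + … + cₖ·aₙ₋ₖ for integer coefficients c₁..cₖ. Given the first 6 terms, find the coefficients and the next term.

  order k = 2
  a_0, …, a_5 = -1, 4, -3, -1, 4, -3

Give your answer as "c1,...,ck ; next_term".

  a_2 = -1·4 + -1·-1 = -3
  a_3 = -1·-3 + -1·4 = -1
  a_4 = -1·-1 + -1·-3 = 4
  a_5 = -1·4 + -1·-1 = -3
  a_6 = -1·-3 + -1·4 = -1

-1,-1 ; -1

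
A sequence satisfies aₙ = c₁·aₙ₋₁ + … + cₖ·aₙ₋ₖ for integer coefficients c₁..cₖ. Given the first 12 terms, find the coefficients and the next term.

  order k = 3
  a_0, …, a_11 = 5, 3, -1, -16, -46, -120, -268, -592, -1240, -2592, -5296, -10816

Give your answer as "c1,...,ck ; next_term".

  a_3 = 2·-1 + 2·3 + -4·5 = -16
  a_4 = 2·-16 + 2·-1 + -4·3 = -46
  a_5 = 2·-46 + 2·-16 + -4·-1 = -120
  a_6 = 2·-120 + 2·-46 + -4·-16 = -268
  a_7 = 2·-268 + 2·-120 + -4·-46 = -592
  a_8 = 2·-592 + 2·-268 + -4·-120 = -1240
  a_9 = 2·-1240 + 2·-592 + -4·-268 = -2592
  a_10 = 2·-2592 + 2·-1240 + -4·-592 = -5296
  a_11 = 2·-5296 + 2·-2592 + -4·-1240 = -10816
  a_12 = 2·-10816 + 2·-5296 + -4·-2592 = -21856

2,2,-4 ; -21856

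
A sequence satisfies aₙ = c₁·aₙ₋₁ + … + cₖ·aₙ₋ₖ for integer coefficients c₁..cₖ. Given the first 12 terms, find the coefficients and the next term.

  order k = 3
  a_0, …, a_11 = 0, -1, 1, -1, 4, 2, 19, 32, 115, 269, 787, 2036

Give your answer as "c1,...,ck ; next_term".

  a_3 = 2·1 + 3·-1 + -3·0 = -1
  a_4 = 2·-1 + 3·1 + -3·-1 = 4
  a_5 = 2·4 + 3·-1 + -3·1 = 2
  a_6 = 2·2 + 3·4 + -3·-1 = 19
  a_7 = 2·19 + 3·2 + -3·4 = 32
  a_8 = 2·32 + 3·19 + -3·2 = 115
  a_9 = 2·115 + 3·32 + -3·19 = 269
  a_10 = 2·269 + 3·115 + -3·32 = 787
  a_11 = 2·787 + 3·269 + -3·115 = 2036
  a_12 = 2·2036 + 3·787 + -3·269 = 5626

2,3,-3 ; 5626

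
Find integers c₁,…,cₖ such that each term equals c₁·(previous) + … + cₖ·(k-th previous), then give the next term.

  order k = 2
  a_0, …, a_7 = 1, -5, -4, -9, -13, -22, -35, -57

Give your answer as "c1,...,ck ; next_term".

  a_2 = 1·-5 + 1·1 = -4
  a_3 = 1·-4 + 1·-5 = -9
  a_4 = 1·-9 + 1·-4 = -13
  a_5 = 1·-13 + 1·-9 = -22
  a_6 = 1·-22 + 1·-13 = -35
  a_7 = 1·-35 + 1·-22 = -57
  a_8 = 1·-57 + 1·-35 = -92

1,1 ; -92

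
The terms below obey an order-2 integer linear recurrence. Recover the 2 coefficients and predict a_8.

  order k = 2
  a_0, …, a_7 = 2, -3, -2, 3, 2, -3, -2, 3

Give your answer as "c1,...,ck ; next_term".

0,-1 ; 2

  a_2 = 0·-3 + -1·2 = -2
  a_3 = 0·-2 + -1·-3 = 3
  a_4 = 0·3 + -1·-2 = 2
  a_5 = 0·2 + -1·3 = -3
  a_6 = 0·-3 + -1·2 = -2
  a_7 = 0·-2 + -1·-3 = 3
  a_8 = 0·3 + -1·-2 = 2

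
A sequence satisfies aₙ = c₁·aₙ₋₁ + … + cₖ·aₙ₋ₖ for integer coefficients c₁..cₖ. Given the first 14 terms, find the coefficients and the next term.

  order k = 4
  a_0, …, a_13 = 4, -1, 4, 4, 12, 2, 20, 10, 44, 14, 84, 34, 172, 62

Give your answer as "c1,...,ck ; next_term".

  a_4 = 0·4 + 1·4 + 0·-1 + 2·4 = 12
  a_5 = 0·12 + 1·4 + 0·4 + 2·-1 = 2
  a_6 = 0·2 + 1·12 + 0·4 + 2·4 = 20
  a_7 = 0·20 + 1·2 + 0·12 + 2·4 = 10
  a_8 = 0·10 + 1·20 + 0·2 + 2·12 = 44
  a_9 = 0·44 + 1·10 + 0·20 + 2·2 = 14
  a_10 = 0·14 + 1·44 + 0·10 + 2·20 = 84
  a_11 = 0·84 + 1·14 + 0·44 + 2·10 = 34
  a_12 = 0·34 + 1·84 + 0·14 + 2·44 = 172
  a_13 = 0·172 + 1·34 + 0·84 + 2·14 = 62
  a_14 = 0·62 + 1·172 + 0·34 + 2·84 = 340

0,1,0,2 ; 340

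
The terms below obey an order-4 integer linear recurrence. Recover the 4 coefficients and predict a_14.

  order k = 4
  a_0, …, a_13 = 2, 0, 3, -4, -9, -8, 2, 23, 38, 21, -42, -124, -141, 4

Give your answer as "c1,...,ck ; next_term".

1,-1,-1,-1 ; 311

  a_4 = 1·-4 + -1·3 + -1·0 + -1·2 = -9
  a_5 = 1·-9 + -1·-4 + -1·3 + -1·0 = -8
  a_6 = 1·-8 + -1·-9 + -1·-4 + -1·3 = 2
  a_7 = 1·2 + -1·-8 + -1·-9 + -1·-4 = 23
  a_8 = 1·23 + -1·2 + -1·-8 + -1·-9 = 38
  a_9 = 1·38 + -1·23 + -1·2 + -1·-8 = 21
  a_10 = 1·21 + -1·38 + -1·23 + -1·2 = -42
  a_11 = 1·-42 + -1·21 + -1·38 + -1·23 = -124
  a_12 = 1·-124 + -1·-42 + -1·21 + -1·38 = -141
  a_13 = 1·-141 + -1·-124 + -1·-42 + -1·21 = 4
  a_14 = 1·4 + -1·-141 + -1·-124 + -1·-42 = 311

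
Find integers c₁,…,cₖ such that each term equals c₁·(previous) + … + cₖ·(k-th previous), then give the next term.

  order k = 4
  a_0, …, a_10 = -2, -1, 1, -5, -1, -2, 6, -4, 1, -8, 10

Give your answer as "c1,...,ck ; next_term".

0,0,-1,1 ; -5

  a_4 = 0·-5 + 0·1 + -1·-1 + 1·-2 = -1
  a_5 = 0·-1 + 0·-5 + -1·1 + 1·-1 = -2
  a_6 = 0·-2 + 0·-1 + -1·-5 + 1·1 = 6
  a_7 = 0·6 + 0·-2 + -1·-1 + 1·-5 = -4
  a_8 = 0·-4 + 0·6 + -1·-2 + 1·-1 = 1
  a_9 = 0·1 + 0·-4 + -1·6 + 1·-2 = -8
  a_10 = 0·-8 + 0·1 + -1·-4 + 1·6 = 10
  a_11 = 0·10 + 0·-8 + -1·1 + 1·-4 = -5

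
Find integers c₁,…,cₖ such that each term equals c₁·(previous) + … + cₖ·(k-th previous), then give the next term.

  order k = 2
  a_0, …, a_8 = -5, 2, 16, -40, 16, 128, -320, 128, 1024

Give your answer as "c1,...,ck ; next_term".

  a_2 = -2·2 + -4·-5 = 16
  a_3 = -2·16 + -4·2 = -40
  a_4 = -2·-40 + -4·16 = 16
  a_5 = -2·16 + -4·-40 = 128
  a_6 = -2·128 + -4·16 = -320
  a_7 = -2·-320 + -4·128 = 128
  a_8 = -2·128 + -4·-320 = 1024
  a_9 = -2·1024 + -4·128 = -2560

-2,-4 ; -2560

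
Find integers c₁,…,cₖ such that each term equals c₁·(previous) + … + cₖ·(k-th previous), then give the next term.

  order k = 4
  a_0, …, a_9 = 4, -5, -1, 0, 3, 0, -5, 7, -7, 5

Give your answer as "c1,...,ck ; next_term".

-2,-2,-1,-1 ; 2

  a_4 = -2·0 + -2·-1 + -1·-5 + -1·4 = 3
  a_5 = -2·3 + -2·0 + -1·-1 + -1·-5 = 0
  a_6 = -2·0 + -2·3 + -1·0 + -1·-1 = -5
  a_7 = -2·-5 + -2·0 + -1·3 + -1·0 = 7
  a_8 = -2·7 + -2·-5 + -1·0 + -1·3 = -7
  a_9 = -2·-7 + -2·7 + -1·-5 + -1·0 = 5
  a_10 = -2·5 + -2·-7 + -1·7 + -1·-5 = 2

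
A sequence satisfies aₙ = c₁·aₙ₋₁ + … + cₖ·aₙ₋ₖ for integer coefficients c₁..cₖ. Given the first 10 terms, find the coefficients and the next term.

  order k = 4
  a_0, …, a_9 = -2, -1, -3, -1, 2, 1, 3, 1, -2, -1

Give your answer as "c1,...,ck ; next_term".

  a_4 = 0·-1 + 0·-3 + 0·-1 + -1·-2 = 2
  a_5 = 0·2 + 0·-1 + 0·-3 + -1·-1 = 1
  a_6 = 0·1 + 0·2 + 0·-1 + -1·-3 = 3
  a_7 = 0·3 + 0·1 + 0·2 + -1·-1 = 1
  a_8 = 0·1 + 0·3 + 0·1 + -1·2 = -2
  a_9 = 0·-2 + 0·1 + 0·3 + -1·1 = -1
  a_10 = 0·-1 + 0·-2 + 0·1 + -1·3 = -3

0,0,0,-1 ; -3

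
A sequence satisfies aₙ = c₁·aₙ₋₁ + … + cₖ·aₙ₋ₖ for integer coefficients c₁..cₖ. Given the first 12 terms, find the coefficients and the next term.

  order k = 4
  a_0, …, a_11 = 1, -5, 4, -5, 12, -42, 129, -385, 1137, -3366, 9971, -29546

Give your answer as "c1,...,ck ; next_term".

-3,0,1,2 ; 87546

  a_4 = -3·-5 + 0·4 + 1·-5 + 2·1 = 12
  a_5 = -3·12 + 0·-5 + 1·4 + 2·-5 = -42
  a_6 = -3·-42 + 0·12 + 1·-5 + 2·4 = 129
  a_7 = -3·129 + 0·-42 + 1·12 + 2·-5 = -385
  a_8 = -3·-385 + 0·129 + 1·-42 + 2·12 = 1137
  a_9 = -3·1137 + 0·-385 + 1·129 + 2·-42 = -3366
  a_10 = -3·-3366 + 0·1137 + 1·-385 + 2·129 = 9971
  a_11 = -3·9971 + 0·-3366 + 1·1137 + 2·-385 = -29546
  a_12 = -3·-29546 + 0·9971 + 1·-3366 + 2·1137 = 87546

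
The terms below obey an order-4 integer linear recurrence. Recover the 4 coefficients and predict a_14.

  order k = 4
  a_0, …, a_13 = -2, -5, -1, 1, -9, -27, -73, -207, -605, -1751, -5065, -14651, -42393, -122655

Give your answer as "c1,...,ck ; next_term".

2,2,1,2 ; -354877

  a_4 = 2·1 + 2·-1 + 1·-5 + 2·-2 = -9
  a_5 = 2·-9 + 2·1 + 1·-1 + 2·-5 = -27
  a_6 = 2·-27 + 2·-9 + 1·1 + 2·-1 = -73
  a_7 = 2·-73 + 2·-27 + 1·-9 + 2·1 = -207
  a_8 = 2·-207 + 2·-73 + 1·-27 + 2·-9 = -605
  a_9 = 2·-605 + 2·-207 + 1·-73 + 2·-27 = -1751
  a_10 = 2·-1751 + 2·-605 + 1·-207 + 2·-73 = -5065
  a_11 = 2·-5065 + 2·-1751 + 1·-605 + 2·-207 = -14651
  a_12 = 2·-14651 + 2·-5065 + 1·-1751 + 2·-605 = -42393
  a_13 = 2·-42393 + 2·-14651 + 1·-5065 + 2·-1751 = -122655
  a_14 = 2·-122655 + 2·-42393 + 1·-14651 + 2·-5065 = -354877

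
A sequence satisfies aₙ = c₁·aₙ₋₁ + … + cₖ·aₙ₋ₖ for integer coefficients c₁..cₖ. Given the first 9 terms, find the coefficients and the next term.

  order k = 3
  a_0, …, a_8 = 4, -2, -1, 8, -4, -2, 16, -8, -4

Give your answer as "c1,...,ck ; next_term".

  a_3 = 0·-1 + 0·-2 + 2·4 = 8
  a_4 = 0·8 + 0·-1 + 2·-2 = -4
  a_5 = 0·-4 + 0·8 + 2·-1 = -2
  a_6 = 0·-2 + 0·-4 + 2·8 = 16
  a_7 = 0·16 + 0·-2 + 2·-4 = -8
  a_8 = 0·-8 + 0·16 + 2·-2 = -4
  a_9 = 0·-4 + 0·-8 + 2·16 = 32

0,0,2 ; 32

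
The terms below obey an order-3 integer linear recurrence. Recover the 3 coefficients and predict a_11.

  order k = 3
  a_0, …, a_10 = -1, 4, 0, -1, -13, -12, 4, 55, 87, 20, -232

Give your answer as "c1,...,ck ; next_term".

1,-1,-3 ; -513

  a_3 = 1·0 + -1·4 + -3·-1 = -1
  a_4 = 1·-1 + -1·0 + -3·4 = -13
  a_5 = 1·-13 + -1·-1 + -3·0 = -12
  a_6 = 1·-12 + -1·-13 + -3·-1 = 4
  a_7 = 1·4 + -1·-12 + -3·-13 = 55
  a_8 = 1·55 + -1·4 + -3·-12 = 87
  a_9 = 1·87 + -1·55 + -3·4 = 20
  a_10 = 1·20 + -1·87 + -3·55 = -232
  a_11 = 1·-232 + -1·20 + -3·87 = -513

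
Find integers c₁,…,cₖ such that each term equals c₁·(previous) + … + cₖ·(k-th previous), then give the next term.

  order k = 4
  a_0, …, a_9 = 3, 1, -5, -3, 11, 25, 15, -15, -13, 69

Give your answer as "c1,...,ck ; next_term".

2,-2,1,2 ; 179

  a_4 = 2·-3 + -2·-5 + 1·1 + 2·3 = 11
  a_5 = 2·11 + -2·-3 + 1·-5 + 2·1 = 25
  a_6 = 2·25 + -2·11 + 1·-3 + 2·-5 = 15
  a_7 = 2·15 + -2·25 + 1·11 + 2·-3 = -15
  a_8 = 2·-15 + -2·15 + 1·25 + 2·11 = -13
  a_9 = 2·-13 + -2·-15 + 1·15 + 2·25 = 69
  a_10 = 2·69 + -2·-13 + 1·-15 + 2·15 = 179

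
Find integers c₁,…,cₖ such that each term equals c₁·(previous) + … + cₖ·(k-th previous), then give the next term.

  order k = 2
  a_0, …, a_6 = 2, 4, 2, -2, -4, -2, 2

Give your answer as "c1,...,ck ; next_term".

  a_2 = 1·4 + -1·2 = 2
  a_3 = 1·2 + -1·4 = -2
  a_4 = 1·-2 + -1·2 = -4
  a_5 = 1·-4 + -1·-2 = -2
  a_6 = 1·-2 + -1·-4 = 2
  a_7 = 1·2 + -1·-2 = 4

1,-1 ; 4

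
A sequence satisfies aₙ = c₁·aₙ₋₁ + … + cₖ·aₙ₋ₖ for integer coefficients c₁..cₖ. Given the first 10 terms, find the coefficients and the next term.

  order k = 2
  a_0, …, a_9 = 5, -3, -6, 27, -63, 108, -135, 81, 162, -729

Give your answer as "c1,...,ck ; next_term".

-3,-3 ; 1701

  a_2 = -3·-3 + -3·5 = -6
  a_3 = -3·-6 + -3·-3 = 27
  a_4 = -3·27 + -3·-6 = -63
  a_5 = -3·-63 + -3·27 = 108
  a_6 = -3·108 + -3·-63 = -135
  a_7 = -3·-135 + -3·108 = 81
  a_8 = -3·81 + -3·-135 = 162
  a_9 = -3·162 + -3·81 = -729
  a_10 = -3·-729 + -3·162 = 1701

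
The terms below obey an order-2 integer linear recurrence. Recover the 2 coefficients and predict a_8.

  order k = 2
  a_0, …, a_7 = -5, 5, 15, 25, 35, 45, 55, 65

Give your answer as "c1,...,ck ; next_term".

2,-1 ; 75

  a_2 = 2·5 + -1·-5 = 15
  a_3 = 2·15 + -1·5 = 25
  a_4 = 2·25 + -1·15 = 35
  a_5 = 2·35 + -1·25 = 45
  a_6 = 2·45 + -1·35 = 55
  a_7 = 2·55 + -1·45 = 65
  a_8 = 2·65 + -1·55 = 75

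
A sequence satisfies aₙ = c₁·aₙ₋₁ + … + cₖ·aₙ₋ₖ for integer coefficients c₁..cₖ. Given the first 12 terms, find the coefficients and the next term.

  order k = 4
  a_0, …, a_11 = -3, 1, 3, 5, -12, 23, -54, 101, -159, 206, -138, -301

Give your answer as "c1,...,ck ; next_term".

-3,-2,0,-3 ; 1656

  a_4 = -3·5 + -2·3 + 0·1 + -3·-3 = -12
  a_5 = -3·-12 + -2·5 + 0·3 + -3·1 = 23
  a_6 = -3·23 + -2·-12 + 0·5 + -3·3 = -54
  a_7 = -3·-54 + -2·23 + 0·-12 + -3·5 = 101
  a_8 = -3·101 + -2·-54 + 0·23 + -3·-12 = -159
  a_9 = -3·-159 + -2·101 + 0·-54 + -3·23 = 206
  a_10 = -3·206 + -2·-159 + 0·101 + -3·-54 = -138
  a_11 = -3·-138 + -2·206 + 0·-159 + -3·101 = -301
  a_12 = -3·-301 + -2·-138 + 0·206 + -3·-159 = 1656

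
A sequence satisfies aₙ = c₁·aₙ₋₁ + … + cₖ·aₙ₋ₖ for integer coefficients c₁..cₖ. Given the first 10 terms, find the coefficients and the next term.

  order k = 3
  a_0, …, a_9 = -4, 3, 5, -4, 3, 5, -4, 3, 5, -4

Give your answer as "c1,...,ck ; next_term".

  a_3 = 0·5 + 0·3 + 1·-4 = -4
  a_4 = 0·-4 + 0·5 + 1·3 = 3
  a_5 = 0·3 + 0·-4 + 1·5 = 5
  a_6 = 0·5 + 0·3 + 1·-4 = -4
  a_7 = 0·-4 + 0·5 + 1·3 = 3
  a_8 = 0·3 + 0·-4 + 1·5 = 5
  a_9 = 0·5 + 0·3 + 1·-4 = -4
  a_10 = 0·-4 + 0·5 + 1·3 = 3

0,0,1 ; 3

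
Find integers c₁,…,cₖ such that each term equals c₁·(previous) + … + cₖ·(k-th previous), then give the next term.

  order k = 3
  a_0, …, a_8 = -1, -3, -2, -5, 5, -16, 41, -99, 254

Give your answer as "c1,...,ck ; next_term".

  a_3 = -1·-2 + 3·-3 + -2·-1 = -5
  a_4 = -1·-5 + 3·-2 + -2·-3 = 5
  a_5 = -1·5 + 3·-5 + -2·-2 = -16
  a_6 = -1·-16 + 3·5 + -2·-5 = 41
  a_7 = -1·41 + 3·-16 + -2·5 = -99
  a_8 = -1·-99 + 3·41 + -2·-16 = 254
  a_9 = -1·254 + 3·-99 + -2·41 = -633

-1,3,-2 ; -633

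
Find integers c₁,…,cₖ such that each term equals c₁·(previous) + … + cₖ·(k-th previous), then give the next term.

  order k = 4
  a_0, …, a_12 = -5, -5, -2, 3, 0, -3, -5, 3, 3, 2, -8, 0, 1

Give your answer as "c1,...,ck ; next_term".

0,0,-1,1 ; 10

  a_4 = 0·3 + 0·-2 + -1·-5 + 1·-5 = 0
  a_5 = 0·0 + 0·3 + -1·-2 + 1·-5 = -3
  a_6 = 0·-3 + 0·0 + -1·3 + 1·-2 = -5
  a_7 = 0·-5 + 0·-3 + -1·0 + 1·3 = 3
  a_8 = 0·3 + 0·-5 + -1·-3 + 1·0 = 3
  a_9 = 0·3 + 0·3 + -1·-5 + 1·-3 = 2
  a_10 = 0·2 + 0·3 + -1·3 + 1·-5 = -8
  a_11 = 0·-8 + 0·2 + -1·3 + 1·3 = 0
  a_12 = 0·0 + 0·-8 + -1·2 + 1·3 = 1
  a_13 = 0·1 + 0·0 + -1·-8 + 1·2 = 10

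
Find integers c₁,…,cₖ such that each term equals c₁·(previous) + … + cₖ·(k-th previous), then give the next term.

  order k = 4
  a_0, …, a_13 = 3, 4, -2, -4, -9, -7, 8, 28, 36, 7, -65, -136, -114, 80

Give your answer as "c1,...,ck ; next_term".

1,-1,-1,-1 ; 395

  a_4 = 1·-4 + -1·-2 + -1·4 + -1·3 = -9
  a_5 = 1·-9 + -1·-4 + -1·-2 + -1·4 = -7
  a_6 = 1·-7 + -1·-9 + -1·-4 + -1·-2 = 8
  a_7 = 1·8 + -1·-7 + -1·-9 + -1·-4 = 28
  a_8 = 1·28 + -1·8 + -1·-7 + -1·-9 = 36
  a_9 = 1·36 + -1·28 + -1·8 + -1·-7 = 7
  a_10 = 1·7 + -1·36 + -1·28 + -1·8 = -65
  a_11 = 1·-65 + -1·7 + -1·36 + -1·28 = -136
  a_12 = 1·-136 + -1·-65 + -1·7 + -1·36 = -114
  a_13 = 1·-114 + -1·-136 + -1·-65 + -1·7 = 80
  a_14 = 1·80 + -1·-114 + -1·-136 + -1·-65 = 395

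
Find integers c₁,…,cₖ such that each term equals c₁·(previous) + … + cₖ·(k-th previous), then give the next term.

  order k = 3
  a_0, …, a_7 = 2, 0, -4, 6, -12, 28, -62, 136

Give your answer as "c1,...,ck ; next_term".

-2,0,-1 ; -300

  a_3 = -2·-4 + 0·0 + -1·2 = 6
  a_4 = -2·6 + 0·-4 + -1·0 = -12
  a_5 = -2·-12 + 0·6 + -1·-4 = 28
  a_6 = -2·28 + 0·-12 + -1·6 = -62
  a_7 = -2·-62 + 0·28 + -1·-12 = 136
  a_8 = -2·136 + 0·-62 + -1·28 = -300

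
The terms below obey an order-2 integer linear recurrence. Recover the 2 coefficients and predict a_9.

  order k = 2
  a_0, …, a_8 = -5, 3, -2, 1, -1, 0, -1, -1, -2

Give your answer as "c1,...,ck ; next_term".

1,1 ; -3

  a_2 = 1·3 + 1·-5 = -2
  a_3 = 1·-2 + 1·3 = 1
  a_4 = 1·1 + 1·-2 = -1
  a_5 = 1·-1 + 1·1 = 0
  a_6 = 1·0 + 1·-1 = -1
  a_7 = 1·-1 + 1·0 = -1
  a_8 = 1·-1 + 1·-1 = -2
  a_9 = 1·-2 + 1·-1 = -3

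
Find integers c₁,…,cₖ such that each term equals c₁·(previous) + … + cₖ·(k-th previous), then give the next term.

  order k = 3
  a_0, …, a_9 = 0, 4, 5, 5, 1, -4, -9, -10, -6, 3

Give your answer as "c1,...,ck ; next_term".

  a_3 = 1·5 + 0·4 + -1·0 = 5
  a_4 = 1·5 + 0·5 + -1·4 = 1
  a_5 = 1·1 + 0·5 + -1·5 = -4
  a_6 = 1·-4 + 0·1 + -1·5 = -9
  a_7 = 1·-9 + 0·-4 + -1·1 = -10
  a_8 = 1·-10 + 0·-9 + -1·-4 = -6
  a_9 = 1·-6 + 0·-10 + -1·-9 = 3
  a_10 = 1·3 + 0·-6 + -1·-10 = 13

1,0,-1 ; 13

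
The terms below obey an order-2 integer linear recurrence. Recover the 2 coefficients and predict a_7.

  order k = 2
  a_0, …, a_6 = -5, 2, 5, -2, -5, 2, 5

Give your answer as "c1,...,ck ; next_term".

  a_2 = 0·2 + -1·-5 = 5
  a_3 = 0·5 + -1·2 = -2
  a_4 = 0·-2 + -1·5 = -5
  a_5 = 0·-5 + -1·-2 = 2
  a_6 = 0·2 + -1·-5 = 5
  a_7 = 0·5 + -1·2 = -2

0,-1 ; -2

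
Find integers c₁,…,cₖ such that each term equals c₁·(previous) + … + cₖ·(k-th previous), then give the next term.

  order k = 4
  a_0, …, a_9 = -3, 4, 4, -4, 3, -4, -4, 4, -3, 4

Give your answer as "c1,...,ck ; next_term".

0,0,0,-1 ; 4

  a_4 = 0·-4 + 0·4 + 0·4 + -1·-3 = 3
  a_5 = 0·3 + 0·-4 + 0·4 + -1·4 = -4
  a_6 = 0·-4 + 0·3 + 0·-4 + -1·4 = -4
  a_7 = 0·-4 + 0·-4 + 0·3 + -1·-4 = 4
  a_8 = 0·4 + 0·-4 + 0·-4 + -1·3 = -3
  a_9 = 0·-3 + 0·4 + 0·-4 + -1·-4 = 4
  a_10 = 0·4 + 0·-3 + 0·4 + -1·-4 = 4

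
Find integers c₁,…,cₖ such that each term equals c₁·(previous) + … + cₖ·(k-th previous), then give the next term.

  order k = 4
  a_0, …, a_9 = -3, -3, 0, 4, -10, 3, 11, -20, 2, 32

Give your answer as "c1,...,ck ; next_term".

-1,-1,1,1 ; -43

  a_4 = -1·4 + -1·0 + 1·-3 + 1·-3 = -10
  a_5 = -1·-10 + -1·4 + 1·0 + 1·-3 = 3
  a_6 = -1·3 + -1·-10 + 1·4 + 1·0 = 11
  a_7 = -1·11 + -1·3 + 1·-10 + 1·4 = -20
  a_8 = -1·-20 + -1·11 + 1·3 + 1·-10 = 2
  a_9 = -1·2 + -1·-20 + 1·11 + 1·3 = 32
  a_10 = -1·32 + -1·2 + 1·-20 + 1·11 = -43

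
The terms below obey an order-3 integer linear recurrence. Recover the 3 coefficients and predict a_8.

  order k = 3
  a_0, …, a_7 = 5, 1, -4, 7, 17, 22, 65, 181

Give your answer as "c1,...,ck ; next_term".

2,0,3 ; 428

  a_3 = 2·-4 + 0·1 + 3·5 = 7
  a_4 = 2·7 + 0·-4 + 3·1 = 17
  a_5 = 2·17 + 0·7 + 3·-4 = 22
  a_6 = 2·22 + 0·17 + 3·7 = 65
  a_7 = 2·65 + 0·22 + 3·17 = 181
  a_8 = 2·181 + 0·65 + 3·22 = 428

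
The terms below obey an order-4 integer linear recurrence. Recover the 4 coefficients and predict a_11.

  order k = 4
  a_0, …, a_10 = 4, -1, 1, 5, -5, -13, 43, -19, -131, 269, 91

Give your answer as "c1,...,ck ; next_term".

-2,-4,-1,2 ; -1165

  a_4 = -2·5 + -4·1 + -1·-1 + 2·4 = -5
  a_5 = -2·-5 + -4·5 + -1·1 + 2·-1 = -13
  a_6 = -2·-13 + -4·-5 + -1·5 + 2·1 = 43
  a_7 = -2·43 + -4·-13 + -1·-5 + 2·5 = -19
  a_8 = -2·-19 + -4·43 + -1·-13 + 2·-5 = -131
  a_9 = -2·-131 + -4·-19 + -1·43 + 2·-13 = 269
  a_10 = -2·269 + -4·-131 + -1·-19 + 2·43 = 91
  a_11 = -2·91 + -4·269 + -1·-131 + 2·-19 = -1165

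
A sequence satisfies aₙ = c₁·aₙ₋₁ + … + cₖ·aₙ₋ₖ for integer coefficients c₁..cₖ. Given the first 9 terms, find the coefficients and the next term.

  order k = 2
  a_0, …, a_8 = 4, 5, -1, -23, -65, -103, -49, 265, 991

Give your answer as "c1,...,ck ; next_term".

  a_2 = 3·5 + -4·4 = -1
  a_3 = 3·-1 + -4·5 = -23
  a_4 = 3·-23 + -4·-1 = -65
  a_5 = 3·-65 + -4·-23 = -103
  a_6 = 3·-103 + -4·-65 = -49
  a_7 = 3·-49 + -4·-103 = 265
  a_8 = 3·265 + -4·-49 = 991
  a_9 = 3·991 + -4·265 = 1913

3,-4 ; 1913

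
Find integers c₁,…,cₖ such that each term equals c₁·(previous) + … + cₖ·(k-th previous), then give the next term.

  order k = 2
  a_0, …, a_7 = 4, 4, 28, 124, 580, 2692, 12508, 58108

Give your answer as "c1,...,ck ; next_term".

4,3 ; 269956

  a_2 = 4·4 + 3·4 = 28
  a_3 = 4·28 + 3·4 = 124
  a_4 = 4·124 + 3·28 = 580
  a_5 = 4·580 + 3·124 = 2692
  a_6 = 4·2692 + 3·580 = 12508
  a_7 = 4·12508 + 3·2692 = 58108
  a_8 = 4·58108 + 3·12508 = 269956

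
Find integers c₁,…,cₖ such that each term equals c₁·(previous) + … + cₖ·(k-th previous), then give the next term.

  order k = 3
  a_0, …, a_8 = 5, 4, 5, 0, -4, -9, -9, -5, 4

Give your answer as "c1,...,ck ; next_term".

  a_3 = 1·5 + 0·4 + -1·5 = 0
  a_4 = 1·0 + 0·5 + -1·4 = -4
  a_5 = 1·-4 + 0·0 + -1·5 = -9
  a_6 = 1·-9 + 0·-4 + -1·0 = -9
  a_7 = 1·-9 + 0·-9 + -1·-4 = -5
  a_8 = 1·-5 + 0·-9 + -1·-9 = 4
  a_9 = 1·4 + 0·-5 + -1·-9 = 13

1,0,-1 ; 13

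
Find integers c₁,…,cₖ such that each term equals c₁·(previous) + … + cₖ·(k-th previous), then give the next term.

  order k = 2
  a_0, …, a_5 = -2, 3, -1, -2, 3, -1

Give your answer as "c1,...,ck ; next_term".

  a_2 = -1·3 + -1·-2 = -1
  a_3 = -1·-1 + -1·3 = -2
  a_4 = -1·-2 + -1·-1 = 3
  a_5 = -1·3 + -1·-2 = -1
  a_6 = -1·-1 + -1·3 = -2

-1,-1 ; -2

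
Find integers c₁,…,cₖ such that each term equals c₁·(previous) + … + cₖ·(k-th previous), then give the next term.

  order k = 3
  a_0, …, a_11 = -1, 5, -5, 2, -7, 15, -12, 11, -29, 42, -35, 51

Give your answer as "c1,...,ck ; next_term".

  a_3 = -1·-5 + -1·5 + -2·-1 = 2
  a_4 = -1·2 + -1·-5 + -2·5 = -7
  a_5 = -1·-7 + -1·2 + -2·-5 = 15
  a_6 = -1·15 + -1·-7 + -2·2 = -12
  a_7 = -1·-12 + -1·15 + -2·-7 = 11
  a_8 = -1·11 + -1·-12 + -2·15 = -29
  a_9 = -1·-29 + -1·11 + -2·-12 = 42
  a_10 = -1·42 + -1·-29 + -2·11 = -35
  a_11 = -1·-35 + -1·42 + -2·-29 = 51
  a_12 = -1·51 + -1·-35 + -2·42 = -100

-1,-1,-2 ; -100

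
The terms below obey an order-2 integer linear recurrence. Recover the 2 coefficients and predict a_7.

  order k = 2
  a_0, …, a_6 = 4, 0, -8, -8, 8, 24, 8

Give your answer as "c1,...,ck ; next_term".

1,-2 ; -40

  a_2 = 1·0 + -2·4 = -8
  a_3 = 1·-8 + -2·0 = -8
  a_4 = 1·-8 + -2·-8 = 8
  a_5 = 1·8 + -2·-8 = 24
  a_6 = 1·24 + -2·8 = 8
  a_7 = 1·8 + -2·24 = -40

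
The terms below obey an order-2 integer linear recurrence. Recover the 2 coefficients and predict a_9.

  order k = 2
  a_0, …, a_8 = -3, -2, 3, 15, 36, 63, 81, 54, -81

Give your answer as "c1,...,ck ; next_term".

3,-3 ; -405

  a_2 = 3·-2 + -3·-3 = 3
  a_3 = 3·3 + -3·-2 = 15
  a_4 = 3·15 + -3·3 = 36
  a_5 = 3·36 + -3·15 = 63
  a_6 = 3·63 + -3·36 = 81
  a_7 = 3·81 + -3·63 = 54
  a_8 = 3·54 + -3·81 = -81
  a_9 = 3·-81 + -3·54 = -405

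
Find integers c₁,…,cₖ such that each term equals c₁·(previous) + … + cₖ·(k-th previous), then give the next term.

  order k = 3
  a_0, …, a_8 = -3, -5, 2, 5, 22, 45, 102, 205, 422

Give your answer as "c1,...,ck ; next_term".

2,1,-2 ; 845

  a_3 = 2·2 + 1·-5 + -2·-3 = 5
  a_4 = 2·5 + 1·2 + -2·-5 = 22
  a_5 = 2·22 + 1·5 + -2·2 = 45
  a_6 = 2·45 + 1·22 + -2·5 = 102
  a_7 = 2·102 + 1·45 + -2·22 = 205
  a_8 = 2·205 + 1·102 + -2·45 = 422
  a_9 = 2·422 + 1·205 + -2·102 = 845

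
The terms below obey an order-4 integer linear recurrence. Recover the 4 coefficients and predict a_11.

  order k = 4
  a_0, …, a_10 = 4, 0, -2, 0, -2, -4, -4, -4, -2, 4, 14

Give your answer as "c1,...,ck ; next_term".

  a_4 = 2·0 + -1·-2 + 0·0 + -1·4 = -2
  a_5 = 2·-2 + -1·0 + 0·-2 + -1·0 = -4
  a_6 = 2·-4 + -1·-2 + 0·0 + -1·-2 = -4
  a_7 = 2·-4 + -1·-4 + 0·-2 + -1·0 = -4
  a_8 = 2·-4 + -1·-4 + 0·-4 + -1·-2 = -2
  a_9 = 2·-2 + -1·-4 + 0·-4 + -1·-4 = 4
  a_10 = 2·4 + -1·-2 + 0·-4 + -1·-4 = 14
  a_11 = 2·14 + -1·4 + 0·-2 + -1·-4 = 28

2,-1,0,-1 ; 28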